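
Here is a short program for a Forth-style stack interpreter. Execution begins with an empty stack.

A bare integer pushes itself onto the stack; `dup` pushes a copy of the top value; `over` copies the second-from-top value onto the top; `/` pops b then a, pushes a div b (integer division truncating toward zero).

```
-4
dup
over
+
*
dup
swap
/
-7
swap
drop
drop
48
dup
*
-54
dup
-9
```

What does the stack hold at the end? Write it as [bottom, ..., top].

[2304, -54, -54, -9]

-4   -> -4
dup  -> -4 -4
over -> -4 -4 -4
+    -> -4 -8
*    -> 32
dup  -> 32 32
swap -> 32 32
/    -> 1
-7   -> 1 -7
swap -> -7 1
drop -> -7
drop -> (empty)
48   -> 48
dup  -> 48 48
*    -> 2304
-54  -> 2304 -54
dup  -> 2304 -54 -54
-9   -> 2304 -54 -54 -9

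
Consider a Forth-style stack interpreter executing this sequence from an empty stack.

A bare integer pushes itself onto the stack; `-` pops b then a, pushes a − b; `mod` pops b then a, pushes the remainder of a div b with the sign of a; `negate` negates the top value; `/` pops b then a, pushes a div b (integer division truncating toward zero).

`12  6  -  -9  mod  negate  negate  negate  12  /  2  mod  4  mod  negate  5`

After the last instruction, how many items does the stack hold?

2

12     → [12]
6      → [12, 6]
-      → [6]
-9     → [6, -9]
mod    → [6]
negate → [-6]
negate → [6]
negate → [-6]
12     → [-6, 12]
/      → [0]
2      → [0, 2]
mod    → [0]
4      → [0, 4]
mod    → [0]
negate → [0]
5      → [0, 5]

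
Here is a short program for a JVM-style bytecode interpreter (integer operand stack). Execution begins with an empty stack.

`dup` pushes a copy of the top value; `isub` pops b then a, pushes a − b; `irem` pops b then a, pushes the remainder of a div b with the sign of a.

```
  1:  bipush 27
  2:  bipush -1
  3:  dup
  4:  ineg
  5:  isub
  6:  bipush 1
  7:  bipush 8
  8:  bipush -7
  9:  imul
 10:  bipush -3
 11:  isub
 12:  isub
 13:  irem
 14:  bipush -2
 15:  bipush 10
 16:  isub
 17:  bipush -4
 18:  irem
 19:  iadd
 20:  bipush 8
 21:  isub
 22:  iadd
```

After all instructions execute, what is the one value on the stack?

17

bipush 27 : 27
bipush -1 : 27 -1
dup       : 27 -1 -1
ineg      : 27 -1 1
isub      : 27 -2
bipush 1  : 27 -2 1
bipush 8  : 27 -2 1 8
bipush -7 : 27 -2 1 8 -7
imul      : 27 -2 1 -56
bipush -3 : 27 -2 1 -56 -3
isub      : 27 -2 1 -53
isub      : 27 -2 54
irem      : 27 -2
bipush -2 : 27 -2 -2
bipush 10 : 27 -2 -2 10
isub      : 27 -2 -12
bipush -4 : 27 -2 -12 -4
irem      : 27 -2 0
iadd      : 27 -2
bipush 8  : 27 -2 8
isub      : 27 -10
iadd      : 17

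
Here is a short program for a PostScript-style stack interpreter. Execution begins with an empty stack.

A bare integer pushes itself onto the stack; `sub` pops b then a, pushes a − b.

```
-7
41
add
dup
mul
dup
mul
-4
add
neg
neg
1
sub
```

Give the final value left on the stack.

-7  → -7
41  → -7 41
add → 34
dup → 34 34
mul → 1156
dup → 1156 1156
mul → 1336336
-4  → 1336336 -4
add → 1336332
neg → -1336332
neg → 1336332
1   → 1336332 1
sub → 1336331

1336331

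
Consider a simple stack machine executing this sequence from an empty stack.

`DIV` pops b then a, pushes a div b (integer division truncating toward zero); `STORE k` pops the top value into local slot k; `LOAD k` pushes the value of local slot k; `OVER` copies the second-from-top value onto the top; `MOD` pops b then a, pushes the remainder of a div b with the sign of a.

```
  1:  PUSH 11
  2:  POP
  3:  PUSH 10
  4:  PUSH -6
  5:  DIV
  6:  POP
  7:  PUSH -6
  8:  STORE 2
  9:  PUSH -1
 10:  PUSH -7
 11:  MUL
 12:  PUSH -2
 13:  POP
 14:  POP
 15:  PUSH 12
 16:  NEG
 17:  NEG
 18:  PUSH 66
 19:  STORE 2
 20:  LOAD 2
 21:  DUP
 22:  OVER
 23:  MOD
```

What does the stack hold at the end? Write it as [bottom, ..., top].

[12, 66, 0]

PUSH 11  11
POP      (empty)
PUSH 10  10
PUSH -6  10 -6
DIV      -1
POP      (empty)
PUSH -6  -6
STORE 2  (empty)
PUSH -1  -1
PUSH -7  -1 -7
MUL      7
PUSH -2  7 -2
POP      7
POP      (empty)
PUSH 12  12
NEG      -12
NEG      12
PUSH 66  12 66
STORE 2  12
LOAD 2   12 66
DUP      12 66 66
OVER     12 66 66 66
MOD      12 66 0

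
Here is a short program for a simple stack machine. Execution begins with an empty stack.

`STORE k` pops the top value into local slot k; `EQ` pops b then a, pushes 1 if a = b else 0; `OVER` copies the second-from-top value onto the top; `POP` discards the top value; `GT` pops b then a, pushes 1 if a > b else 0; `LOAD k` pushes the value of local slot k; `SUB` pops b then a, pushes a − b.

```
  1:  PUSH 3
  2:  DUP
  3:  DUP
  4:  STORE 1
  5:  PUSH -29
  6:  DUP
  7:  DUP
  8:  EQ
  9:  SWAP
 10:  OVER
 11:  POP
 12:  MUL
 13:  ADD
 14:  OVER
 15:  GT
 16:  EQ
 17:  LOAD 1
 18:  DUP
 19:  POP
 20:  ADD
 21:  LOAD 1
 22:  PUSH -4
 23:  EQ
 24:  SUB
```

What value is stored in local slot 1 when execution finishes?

3

PUSH 3    3
DUP       3 3
DUP       3 3 3
STORE 1   3 3
PUSH -29  3 3 -29
DUP       3 3 -29 -29
DUP       3 3 -29 -29 -29
EQ        3 3 -29 1
SWAP      3 3 1 -29
OVER      3 3 1 -29 1
POP       3 3 1 -29
MUL       3 3 -29
ADD       3 -26
OVER      3 -26 3
GT        3 0
EQ        0
LOAD 1    0 3
DUP       0 3 3
POP       0 3
ADD       3
LOAD 1    3 3
PUSH -4   3 3 -4
EQ        3 0
SUB       3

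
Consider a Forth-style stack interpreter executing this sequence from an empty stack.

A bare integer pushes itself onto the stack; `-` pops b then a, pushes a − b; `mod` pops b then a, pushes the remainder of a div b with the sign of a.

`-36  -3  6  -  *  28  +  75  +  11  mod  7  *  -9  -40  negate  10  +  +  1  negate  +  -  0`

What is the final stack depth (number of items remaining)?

-36    : -36
-3     : -36 -3
6      : -36 -3 6
-      : -36 -9
*      : 324
28     : 324 28
+      : 352
75     : 352 75
+      : 427
11     : 427 11
mod    : 9
7      : 9 7
*      : 63
-9     : 63 -9
-40    : 63 -9 -40
negate : 63 -9 40
10     : 63 -9 40 10
+      : 63 -9 50
+      : 63 41
1      : 63 41 1
negate : 63 41 -1
+      : 63 40
-      : 23
0      : 23 0

2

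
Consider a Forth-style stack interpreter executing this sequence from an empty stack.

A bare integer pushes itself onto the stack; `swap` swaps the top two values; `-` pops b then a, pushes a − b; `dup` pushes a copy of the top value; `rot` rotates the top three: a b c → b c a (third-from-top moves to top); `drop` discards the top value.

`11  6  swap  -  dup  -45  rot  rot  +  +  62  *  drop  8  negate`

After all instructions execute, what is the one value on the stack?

-8

11     : [11]
6      : [11, 6]
swap   : [6, 11]
-      : [-5]
dup    : [-5, -5]
-45    : [-5, -5, -45]
rot    : [-5, -45, -5]
rot    : [-45, -5, -5]
+      : [-45, -10]
+      : [-55]
62     : [-55, 62]
*      : [-3410]
drop   : []
8      : [8]
negate : [-8]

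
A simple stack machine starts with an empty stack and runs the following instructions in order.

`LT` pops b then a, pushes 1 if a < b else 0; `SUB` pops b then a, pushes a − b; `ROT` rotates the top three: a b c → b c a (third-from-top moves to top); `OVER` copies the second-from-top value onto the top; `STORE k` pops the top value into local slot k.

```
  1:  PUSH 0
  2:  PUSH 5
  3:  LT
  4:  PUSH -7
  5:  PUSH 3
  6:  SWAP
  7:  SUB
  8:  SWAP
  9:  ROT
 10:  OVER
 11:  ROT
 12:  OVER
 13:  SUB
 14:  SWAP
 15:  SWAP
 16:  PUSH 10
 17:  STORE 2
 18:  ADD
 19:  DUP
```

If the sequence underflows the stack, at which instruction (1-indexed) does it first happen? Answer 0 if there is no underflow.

9

PUSH 0  -> [0]
PUSH 5  -> [0, 5]
LT      -> [1]
PUSH -7 -> [1, -7]
PUSH 3  -> [1, -7, 3]
SWAP    -> [1, 3, -7]
SUB     -> [1, 10]
SWAP    -> [10, 1]
ROT  — needs 3 operands, stack has 2 → underflow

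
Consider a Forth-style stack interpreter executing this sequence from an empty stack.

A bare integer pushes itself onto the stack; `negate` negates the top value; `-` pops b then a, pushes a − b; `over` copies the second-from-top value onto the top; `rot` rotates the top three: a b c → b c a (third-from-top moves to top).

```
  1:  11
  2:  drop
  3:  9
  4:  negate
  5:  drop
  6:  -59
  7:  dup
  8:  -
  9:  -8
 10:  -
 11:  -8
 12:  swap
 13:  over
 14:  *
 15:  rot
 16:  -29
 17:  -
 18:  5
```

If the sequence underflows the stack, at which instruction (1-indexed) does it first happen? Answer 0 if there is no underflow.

15

11      [11]
drop    []
9       [9]
negate  [-9]
drop    []
-59     [-59]
dup     [-59, -59]
-       [0]
-8      [0, -8]
-       [8]
-8      [8, -8]
swap    [-8, 8]
over    [-8, 8, -8]
*       [-8, -64]
rot  — needs 3 operands, stack has 2 → underflow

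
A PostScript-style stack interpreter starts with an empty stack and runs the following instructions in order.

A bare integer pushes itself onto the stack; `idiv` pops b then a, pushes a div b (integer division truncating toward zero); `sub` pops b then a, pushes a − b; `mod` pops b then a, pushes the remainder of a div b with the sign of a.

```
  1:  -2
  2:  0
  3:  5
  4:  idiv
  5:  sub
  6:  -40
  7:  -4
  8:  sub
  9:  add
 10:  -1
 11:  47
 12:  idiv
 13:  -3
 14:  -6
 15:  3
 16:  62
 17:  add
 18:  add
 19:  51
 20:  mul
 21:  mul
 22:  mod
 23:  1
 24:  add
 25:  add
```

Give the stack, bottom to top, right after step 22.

[-38, 0]

-2    -2
0     -2 0
5     -2 0 5
idiv  -2 0
sub   -2
-40   -2 -40
-4    -2 -40 -4
sub   -2 -36
add   -38
-1    -38 -1
47    -38 -1 47
idiv  -38 0
-3    -38 0 -3
-6    -38 0 -3 -6
3     -38 0 -3 -6 3
62    -38 0 -3 -6 3 62
add   -38 0 -3 -6 65
add   -38 0 -3 59
51    -38 0 -3 59 51
mul   -38 0 -3 3009
mul   -38 0 -9027
mod   -38 0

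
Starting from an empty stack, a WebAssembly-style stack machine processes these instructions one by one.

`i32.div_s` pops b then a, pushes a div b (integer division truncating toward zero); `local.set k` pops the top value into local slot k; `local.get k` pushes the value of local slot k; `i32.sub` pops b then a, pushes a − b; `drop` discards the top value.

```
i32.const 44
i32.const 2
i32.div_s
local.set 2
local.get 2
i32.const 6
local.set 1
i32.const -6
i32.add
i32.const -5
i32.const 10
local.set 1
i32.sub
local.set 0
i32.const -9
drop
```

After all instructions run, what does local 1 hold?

10

i32.const 44 → 44
i32.const 2  → 44 2
i32.div_s    → 22
local.set 2  → (empty)
local.get 2  → 22
i32.const 6  → 22 6
local.set 1  → 22
i32.const -6 → 22 -6
i32.add      → 16
i32.const -5 → 16 -5
i32.const 10 → 16 -5 10
local.set 1  → 16 -5
i32.sub      → 21
local.set 0  → (empty)
i32.const -9 → -9
drop         → (empty)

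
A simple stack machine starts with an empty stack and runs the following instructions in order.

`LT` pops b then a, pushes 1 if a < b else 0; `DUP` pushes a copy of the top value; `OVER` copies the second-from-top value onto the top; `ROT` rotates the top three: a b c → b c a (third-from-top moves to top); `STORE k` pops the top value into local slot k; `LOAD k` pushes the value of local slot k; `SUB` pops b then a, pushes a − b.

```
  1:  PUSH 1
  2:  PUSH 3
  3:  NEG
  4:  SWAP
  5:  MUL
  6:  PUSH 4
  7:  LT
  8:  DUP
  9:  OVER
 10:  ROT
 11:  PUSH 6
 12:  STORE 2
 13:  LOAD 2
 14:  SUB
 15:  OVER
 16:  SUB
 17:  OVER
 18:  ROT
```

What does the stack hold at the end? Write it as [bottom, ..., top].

PUSH 1  -> [1]
PUSH 3  -> [1, 3]
NEG     -> [1, -3]
SWAP    -> [-3, 1]
MUL     -> [-3]
PUSH 4  -> [-3, 4]
LT      -> [1]
DUP     -> [1, 1]
OVER    -> [1, 1, 1]
ROT     -> [1, 1, 1]
PUSH 6  -> [1, 1, 1, 6]
STORE 2 -> [1, 1, 1]
LOAD 2  -> [1, 1, 1, 6]
SUB     -> [1, 1, -5]
OVER    -> [1, 1, -5, 1]
SUB     -> [1, 1, -6]
OVER    -> [1, 1, -6, 1]
ROT     -> [1, -6, 1, 1]

[1, -6, 1, 1]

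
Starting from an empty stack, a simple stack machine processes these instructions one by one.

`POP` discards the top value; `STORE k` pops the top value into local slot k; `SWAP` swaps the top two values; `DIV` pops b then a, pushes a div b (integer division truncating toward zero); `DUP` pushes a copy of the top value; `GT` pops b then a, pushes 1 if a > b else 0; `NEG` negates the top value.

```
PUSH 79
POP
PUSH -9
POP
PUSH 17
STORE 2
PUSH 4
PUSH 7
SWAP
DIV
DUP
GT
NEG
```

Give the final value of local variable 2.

17

PUSH 79 -> 79
POP     -> (empty)
PUSH -9 -> -9
POP     -> (empty)
PUSH 17 -> 17
STORE 2 -> (empty)
PUSH 4  -> 4
PUSH 7  -> 4 7
SWAP    -> 7 4
DIV     -> 1
DUP     -> 1 1
GT      -> 0
NEG     -> 0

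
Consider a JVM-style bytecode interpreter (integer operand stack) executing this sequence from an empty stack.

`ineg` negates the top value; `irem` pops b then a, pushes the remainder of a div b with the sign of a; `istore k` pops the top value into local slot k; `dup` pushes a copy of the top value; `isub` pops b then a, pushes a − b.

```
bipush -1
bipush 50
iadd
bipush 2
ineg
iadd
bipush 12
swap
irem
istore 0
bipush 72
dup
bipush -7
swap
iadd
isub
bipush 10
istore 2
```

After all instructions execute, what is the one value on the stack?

bipush -1  -1
bipush 50  -1 50
iadd       49
bipush 2   49 2
ineg       49 -2
iadd       47
bipush 12  47 12
swap       12 47
irem       12
istore 0   (empty)
bipush 72  72
dup        72 72
bipush -7  72 72 -7
swap       72 -7 72
iadd       72 65
isub       7
bipush 10  7 10
istore 2   7

7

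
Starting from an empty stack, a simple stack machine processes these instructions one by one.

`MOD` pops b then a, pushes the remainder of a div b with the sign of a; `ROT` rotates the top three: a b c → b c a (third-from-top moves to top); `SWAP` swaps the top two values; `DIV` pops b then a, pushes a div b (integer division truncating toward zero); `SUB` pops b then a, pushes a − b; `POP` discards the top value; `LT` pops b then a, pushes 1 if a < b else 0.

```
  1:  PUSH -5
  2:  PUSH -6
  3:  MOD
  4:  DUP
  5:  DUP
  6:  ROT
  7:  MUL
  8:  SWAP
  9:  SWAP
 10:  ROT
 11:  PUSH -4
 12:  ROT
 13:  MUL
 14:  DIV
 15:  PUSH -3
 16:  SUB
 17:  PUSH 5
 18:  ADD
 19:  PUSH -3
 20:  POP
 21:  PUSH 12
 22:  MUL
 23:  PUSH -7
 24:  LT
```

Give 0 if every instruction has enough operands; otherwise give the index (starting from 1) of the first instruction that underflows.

10

PUSH -5 -> -5
PUSH -6 -> -5 -6
MOD     -> -5
DUP     -> -5 -5
DUP     -> -5 -5 -5
ROT     -> -5 -5 -5
MUL     -> -5 25
SWAP    -> 25 -5
SWAP    -> -5 25
ROT  — needs 3 operands, stack has 2 → underflow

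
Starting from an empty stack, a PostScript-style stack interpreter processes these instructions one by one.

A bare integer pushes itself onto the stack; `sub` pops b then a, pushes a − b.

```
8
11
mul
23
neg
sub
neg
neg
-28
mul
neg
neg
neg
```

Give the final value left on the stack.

3108

8   : [8]
11  : [8, 11]
mul : [88]
23  : [88, 23]
neg : [88, -23]
sub : [111]
neg : [-111]
neg : [111]
-28 : [111, -28]
mul : [-3108]
neg : [3108]
neg : [-3108]
neg : [3108]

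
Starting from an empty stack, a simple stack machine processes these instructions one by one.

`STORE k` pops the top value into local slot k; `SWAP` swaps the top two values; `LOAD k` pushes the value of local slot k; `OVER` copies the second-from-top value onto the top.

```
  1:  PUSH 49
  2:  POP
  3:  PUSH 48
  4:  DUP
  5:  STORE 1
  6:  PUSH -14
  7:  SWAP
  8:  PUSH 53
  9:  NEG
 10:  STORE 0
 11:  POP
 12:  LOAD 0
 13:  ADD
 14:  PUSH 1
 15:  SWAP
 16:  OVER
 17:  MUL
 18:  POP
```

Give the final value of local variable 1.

48

PUSH 49  : [49]
POP      : []
PUSH 48  : [48]
DUP      : [48, 48]
STORE 1  : [48]
PUSH -14 : [48, -14]
SWAP     : [-14, 48]
PUSH 53  : [-14, 48, 53]
NEG      : [-14, 48, -53]
STORE 0  : [-14, 48]
POP      : [-14]
LOAD 0   : [-14, -53]
ADD      : [-67]
PUSH 1   : [-67, 1]
SWAP     : [1, -67]
OVER     : [1, -67, 1]
MUL      : [1, -67]
POP      : [1]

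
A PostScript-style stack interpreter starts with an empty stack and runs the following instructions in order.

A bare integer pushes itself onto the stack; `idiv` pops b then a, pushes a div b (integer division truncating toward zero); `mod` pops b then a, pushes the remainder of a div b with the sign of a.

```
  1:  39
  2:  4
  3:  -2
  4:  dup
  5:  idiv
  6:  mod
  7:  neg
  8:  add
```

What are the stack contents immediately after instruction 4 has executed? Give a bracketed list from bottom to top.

39  → 39
4   → 39 4
-2  → 39 4 -2
dup → 39 4 -2 -2

[39, 4, -2, -2]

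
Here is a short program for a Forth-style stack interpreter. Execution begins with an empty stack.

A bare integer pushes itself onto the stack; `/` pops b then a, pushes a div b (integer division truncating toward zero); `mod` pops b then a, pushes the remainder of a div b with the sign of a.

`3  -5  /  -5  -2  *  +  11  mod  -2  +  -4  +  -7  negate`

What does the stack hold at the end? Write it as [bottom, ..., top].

[4, 7]

3      : [3]
-5     : [3, -5]
/      : [0]
-5     : [0, -5]
-2     : [0, -5, -2]
*      : [0, 10]
+      : [10]
11     : [10, 11]
mod    : [10]
-2     : [10, -2]
+      : [8]
-4     : [8, -4]
+      : [4]
-7     : [4, -7]
negate : [4, 7]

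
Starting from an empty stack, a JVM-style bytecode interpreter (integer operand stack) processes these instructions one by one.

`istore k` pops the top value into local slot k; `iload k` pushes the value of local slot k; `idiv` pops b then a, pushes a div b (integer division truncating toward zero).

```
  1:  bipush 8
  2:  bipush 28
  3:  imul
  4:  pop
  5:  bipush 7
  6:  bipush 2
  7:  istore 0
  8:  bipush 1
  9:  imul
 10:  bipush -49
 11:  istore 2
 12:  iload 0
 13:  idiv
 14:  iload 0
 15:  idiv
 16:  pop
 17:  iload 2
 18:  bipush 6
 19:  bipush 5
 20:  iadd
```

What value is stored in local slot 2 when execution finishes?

-49

bipush 8   : [8]
bipush 28  : [8, 28]
imul       : [224]
pop        : []
bipush 7   : [7]
bipush 2   : [7, 2]
istore 0   : [7]
bipush 1   : [7, 1]
imul       : [7]
bipush -49 : [7, -49]
istore 2   : [7]
iload 0    : [7, 2]
idiv       : [3]
iload 0    : [3, 2]
idiv       : [1]
pop        : []
iload 2    : [-49]
bipush 6   : [-49, 6]
bipush 5   : [-49, 6, 5]
iadd       : [-49, 11]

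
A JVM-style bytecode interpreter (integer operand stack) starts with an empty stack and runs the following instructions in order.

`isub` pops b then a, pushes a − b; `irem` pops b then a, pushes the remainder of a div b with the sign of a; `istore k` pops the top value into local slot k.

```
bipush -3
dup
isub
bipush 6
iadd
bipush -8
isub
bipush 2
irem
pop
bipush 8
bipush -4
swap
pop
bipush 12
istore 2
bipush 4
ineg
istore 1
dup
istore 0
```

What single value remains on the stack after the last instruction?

bipush -3  -3
dup        -3 -3
isub       0
bipush 6   0 6
iadd       6
bipush -8  6 -8
isub       14
bipush 2   14 2
irem       0
pop        (empty)
bipush 8   8
bipush -4  8 -4
swap       -4 8
pop        -4
bipush 12  -4 12
istore 2   -4
bipush 4   -4 4
ineg       -4 -4
istore 1   -4
dup        -4 -4
istore 0   -4

-4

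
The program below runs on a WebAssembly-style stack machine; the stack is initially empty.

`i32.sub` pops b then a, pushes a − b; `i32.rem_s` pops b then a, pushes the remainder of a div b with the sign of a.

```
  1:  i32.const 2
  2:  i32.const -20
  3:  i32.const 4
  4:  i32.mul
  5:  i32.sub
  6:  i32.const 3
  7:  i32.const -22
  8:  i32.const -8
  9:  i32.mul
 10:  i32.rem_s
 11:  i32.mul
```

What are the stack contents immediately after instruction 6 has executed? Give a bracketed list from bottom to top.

[82, 3]

i32.const 2   -> [2]
i32.const -20 -> [2, -20]
i32.const 4   -> [2, -20, 4]
i32.mul       -> [2, -80]
i32.sub       -> [82]
i32.const 3   -> [82, 3]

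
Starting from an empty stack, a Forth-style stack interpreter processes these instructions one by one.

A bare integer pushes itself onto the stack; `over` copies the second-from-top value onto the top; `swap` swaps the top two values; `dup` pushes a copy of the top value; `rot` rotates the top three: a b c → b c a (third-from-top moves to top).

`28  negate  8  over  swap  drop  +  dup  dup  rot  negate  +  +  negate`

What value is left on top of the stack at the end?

56

28     -> 28
negate -> -28
8      -> -28 8
over   -> -28 8 -28
swap   -> -28 -28 8
drop   -> -28 -28
+      -> -56
dup    -> -56 -56
dup    -> -56 -56 -56
rot    -> -56 -56 -56
negate -> -56 -56 56
+      -> -56 0
+      -> -56
negate -> 56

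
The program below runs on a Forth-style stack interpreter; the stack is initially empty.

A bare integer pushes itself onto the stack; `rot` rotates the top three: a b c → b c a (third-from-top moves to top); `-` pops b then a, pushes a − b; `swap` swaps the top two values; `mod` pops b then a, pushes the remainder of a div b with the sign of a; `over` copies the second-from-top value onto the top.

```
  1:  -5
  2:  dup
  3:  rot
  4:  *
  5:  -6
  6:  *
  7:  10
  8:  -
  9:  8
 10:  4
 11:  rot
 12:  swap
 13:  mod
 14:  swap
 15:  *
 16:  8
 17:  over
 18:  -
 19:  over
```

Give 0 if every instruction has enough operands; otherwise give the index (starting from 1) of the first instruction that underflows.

-5  -> [-5]
dup -> [-5, -5]
rot  — needs 3 operands, stack has 2 → underflow

3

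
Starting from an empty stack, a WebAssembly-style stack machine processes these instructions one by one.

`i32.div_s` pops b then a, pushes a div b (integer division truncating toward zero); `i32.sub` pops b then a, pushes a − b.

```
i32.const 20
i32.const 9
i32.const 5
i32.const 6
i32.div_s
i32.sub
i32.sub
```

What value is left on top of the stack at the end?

i32.const 20 → [20]
i32.const 9  → [20, 9]
i32.const 5  → [20, 9, 5]
i32.const 6  → [20, 9, 5, 6]
i32.div_s    → [20, 9, 0]
i32.sub      → [20, 9]
i32.sub      → [11]

11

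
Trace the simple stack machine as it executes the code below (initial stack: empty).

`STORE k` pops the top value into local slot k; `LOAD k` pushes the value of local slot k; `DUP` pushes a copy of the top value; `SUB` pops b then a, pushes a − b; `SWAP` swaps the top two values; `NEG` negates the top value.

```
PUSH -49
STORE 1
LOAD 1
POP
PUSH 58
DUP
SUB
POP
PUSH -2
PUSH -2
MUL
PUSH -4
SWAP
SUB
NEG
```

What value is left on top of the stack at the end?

PUSH -49 -> [-49]
STORE 1  -> []
LOAD 1   -> [-49]
POP      -> []
PUSH 58  -> [58]
DUP      -> [58, 58]
SUB      -> [0]
POP      -> []
PUSH -2  -> [-2]
PUSH -2  -> [-2, -2]
MUL      -> [4]
PUSH -4  -> [4, -4]
SWAP     -> [-4, 4]
SUB      -> [-8]
NEG      -> [8]

8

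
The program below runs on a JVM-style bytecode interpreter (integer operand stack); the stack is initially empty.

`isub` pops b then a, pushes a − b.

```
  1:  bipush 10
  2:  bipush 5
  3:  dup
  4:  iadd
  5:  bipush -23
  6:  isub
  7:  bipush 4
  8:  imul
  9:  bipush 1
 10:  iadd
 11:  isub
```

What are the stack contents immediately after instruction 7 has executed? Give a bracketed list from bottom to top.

[10, 33, 4]

bipush 10  → 10
bipush 5   → 10 5
dup        → 10 5 5
iadd       → 10 10
bipush -23 → 10 10 -23
isub       → 10 33
bipush 4   → 10 33 4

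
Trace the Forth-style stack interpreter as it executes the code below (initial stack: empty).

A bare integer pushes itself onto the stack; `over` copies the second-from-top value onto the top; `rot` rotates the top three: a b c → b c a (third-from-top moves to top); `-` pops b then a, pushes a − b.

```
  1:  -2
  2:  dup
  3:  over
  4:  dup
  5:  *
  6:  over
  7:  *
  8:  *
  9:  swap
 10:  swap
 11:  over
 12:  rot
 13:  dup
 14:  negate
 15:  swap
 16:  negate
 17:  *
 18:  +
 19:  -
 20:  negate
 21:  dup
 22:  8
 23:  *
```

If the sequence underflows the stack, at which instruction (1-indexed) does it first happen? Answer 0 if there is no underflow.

0

-2     → [-2]
dup    → [-2, -2]
over   → [-2, -2, -2]
dup    → [-2, -2, -2, -2]
*      → [-2, -2, 4]
over   → [-2, -2, 4, -2]
*      → [-2, -2, -8]
*      → [-2, 16]
swap   → [16, -2]
swap   → [-2, 16]
over   → [-2, 16, -2]
rot    → [16, -2, -2]
dup    → [16, -2, -2, -2]
negate → [16, -2, -2, 2]
swap   → [16, -2, 2, -2]
negate → [16, -2, 2, 2]
*      → [16, -2, 4]
+      → [16, 2]
-      → [14]
negate → [-14]
dup    → [-14, -14]
8      → [-14, -14, 8]
*      → [-14, -112]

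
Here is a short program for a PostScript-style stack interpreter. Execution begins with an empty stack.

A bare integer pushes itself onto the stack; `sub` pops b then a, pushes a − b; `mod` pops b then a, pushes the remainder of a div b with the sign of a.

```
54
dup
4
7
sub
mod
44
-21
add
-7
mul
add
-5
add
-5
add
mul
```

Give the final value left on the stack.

54  -> [54]
dup -> [54, 54]
4   -> [54, 54, 4]
7   -> [54, 54, 4, 7]
sub -> [54, 54, -3]
mod -> [54, 0]
44  -> [54, 0, 44]
-21 -> [54, 0, 44, -21]
add -> [54, 0, 23]
-7  -> [54, 0, 23, -7]
mul -> [54, 0, -161]
add -> [54, -161]
-5  -> [54, -161, -5]
add -> [54, -166]
-5  -> [54, -166, -5]
add -> [54, -171]
mul -> [-9234]

-9234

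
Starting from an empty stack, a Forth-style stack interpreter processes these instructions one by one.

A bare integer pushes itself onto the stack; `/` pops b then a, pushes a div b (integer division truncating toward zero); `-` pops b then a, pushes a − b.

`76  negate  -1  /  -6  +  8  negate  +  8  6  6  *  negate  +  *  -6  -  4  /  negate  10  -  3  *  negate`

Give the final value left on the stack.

76     → 76
negate → -76
-1     → -76 -1
/      → 76
-6     → 76 -6
+      → 70
8      → 70 8
negate → 70 -8
+      → 62
8      → 62 8
6      → 62 8 6
6      → 62 8 6 6
*      → 62 8 36
negate → 62 8 -36
+      → 62 -28
*      → -1736
-6     → -1736 -6
-      → -1730
4      → -1730 4
/      → -432
negate → 432
10     → 432 10
-      → 422
3      → 422 3
*      → 1266
negate → -1266

-1266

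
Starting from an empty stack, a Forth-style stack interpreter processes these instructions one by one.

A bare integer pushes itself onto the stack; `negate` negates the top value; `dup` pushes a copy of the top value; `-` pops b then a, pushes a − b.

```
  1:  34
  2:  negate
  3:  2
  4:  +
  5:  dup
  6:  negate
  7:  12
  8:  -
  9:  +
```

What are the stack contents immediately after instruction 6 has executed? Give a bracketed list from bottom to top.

34      [34]
negate  [-34]
2       [-34, 2]
+       [-32]
dup     [-32, -32]
negate  [-32, 32]

[-32, 32]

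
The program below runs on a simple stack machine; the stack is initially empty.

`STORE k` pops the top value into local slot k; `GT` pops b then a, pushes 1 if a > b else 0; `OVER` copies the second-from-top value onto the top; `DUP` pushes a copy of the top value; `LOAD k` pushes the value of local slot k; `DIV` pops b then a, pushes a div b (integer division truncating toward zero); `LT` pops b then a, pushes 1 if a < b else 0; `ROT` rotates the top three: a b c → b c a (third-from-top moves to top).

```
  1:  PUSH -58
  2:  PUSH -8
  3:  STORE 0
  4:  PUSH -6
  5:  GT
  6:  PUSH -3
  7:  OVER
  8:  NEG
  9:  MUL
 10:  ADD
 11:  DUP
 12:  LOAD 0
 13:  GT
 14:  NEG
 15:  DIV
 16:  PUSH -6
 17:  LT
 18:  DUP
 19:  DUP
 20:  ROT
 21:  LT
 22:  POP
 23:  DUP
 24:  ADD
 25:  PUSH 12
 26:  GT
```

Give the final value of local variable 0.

-8

PUSH -58 -> [-58]
PUSH -8  -> [-58, -8]
STORE 0  -> [-58]
PUSH -6  -> [-58, -6]
GT       -> [0]
PUSH -3  -> [0, -3]
OVER     -> [0, -3, 0]
NEG      -> [0, -3, 0]
MUL      -> [0, 0]
ADD      -> [0]
DUP      -> [0, 0]
LOAD 0   -> [0, 0, -8]
GT       -> [0, 1]
NEG      -> [0, -1]
DIV      -> [0]
PUSH -6  -> [0, -6]
LT       -> [0]
DUP      -> [0, 0]
DUP      -> [0, 0, 0]
ROT      -> [0, 0, 0]
LT       -> [0, 0]
POP      -> [0]
DUP      -> [0, 0]
ADD      -> [0]
PUSH 12  -> [0, 12]
GT       -> [0]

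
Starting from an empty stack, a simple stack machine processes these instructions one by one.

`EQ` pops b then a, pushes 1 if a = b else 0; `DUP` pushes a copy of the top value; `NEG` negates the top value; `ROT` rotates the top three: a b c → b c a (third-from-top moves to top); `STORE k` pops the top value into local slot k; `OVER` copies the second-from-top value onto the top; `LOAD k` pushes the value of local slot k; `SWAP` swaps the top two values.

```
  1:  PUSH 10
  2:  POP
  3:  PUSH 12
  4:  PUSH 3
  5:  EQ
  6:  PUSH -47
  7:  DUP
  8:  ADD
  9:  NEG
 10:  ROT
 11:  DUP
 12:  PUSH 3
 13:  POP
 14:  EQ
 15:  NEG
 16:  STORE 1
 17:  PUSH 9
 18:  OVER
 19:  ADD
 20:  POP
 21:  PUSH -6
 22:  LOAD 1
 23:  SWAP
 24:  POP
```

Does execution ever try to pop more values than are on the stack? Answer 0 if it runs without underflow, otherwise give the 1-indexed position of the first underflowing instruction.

10

PUSH 10   [10]
POP       []
PUSH 12   [12]
PUSH 3    [12, 3]
EQ        [0]
PUSH -47  [0, -47]
DUP       [0, -47, -47]
ADD       [0, -94]
NEG       [0, 94]
ROT  — needs 3 operands, stack has 2 → underflow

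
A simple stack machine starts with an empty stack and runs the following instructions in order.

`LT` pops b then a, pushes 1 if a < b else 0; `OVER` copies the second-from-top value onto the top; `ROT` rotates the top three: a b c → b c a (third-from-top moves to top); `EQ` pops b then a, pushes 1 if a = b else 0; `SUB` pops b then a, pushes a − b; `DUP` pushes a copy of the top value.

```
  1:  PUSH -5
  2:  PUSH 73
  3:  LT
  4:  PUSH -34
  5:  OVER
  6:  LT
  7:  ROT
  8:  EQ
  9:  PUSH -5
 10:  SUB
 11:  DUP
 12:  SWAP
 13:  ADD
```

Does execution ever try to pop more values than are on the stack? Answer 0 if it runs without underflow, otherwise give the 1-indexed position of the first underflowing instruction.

PUSH -5  → [-5]
PUSH 73  → [-5, 73]
LT       → [1]
PUSH -34 → [1, -34]
OVER     → [1, -34, 1]
LT       → [1, 1]
ROT  — needs 3 operands, stack has 2 → underflow

7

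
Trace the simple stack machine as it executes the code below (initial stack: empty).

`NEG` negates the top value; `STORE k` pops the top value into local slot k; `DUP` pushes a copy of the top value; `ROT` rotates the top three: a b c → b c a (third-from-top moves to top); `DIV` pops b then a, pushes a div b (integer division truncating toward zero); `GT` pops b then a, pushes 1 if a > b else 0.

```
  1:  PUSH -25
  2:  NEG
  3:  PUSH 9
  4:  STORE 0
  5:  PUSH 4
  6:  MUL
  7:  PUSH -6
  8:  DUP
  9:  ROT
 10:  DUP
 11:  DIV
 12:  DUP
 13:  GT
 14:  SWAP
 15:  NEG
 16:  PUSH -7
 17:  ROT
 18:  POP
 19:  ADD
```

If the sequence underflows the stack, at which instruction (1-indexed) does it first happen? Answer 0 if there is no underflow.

PUSH -25 : -25
NEG      : 25
PUSH 9   : 25 9
STORE 0  : 25
PUSH 4   : 25 4
MUL      : 100
PUSH -6  : 100 -6
DUP      : 100 -6 -6
ROT      : -6 -6 100
DUP      : -6 -6 100 100
DIV      : -6 -6 1
DUP      : -6 -6 1 1
GT       : -6 -6 0
SWAP     : -6 0 -6
NEG      : -6 0 6
PUSH -7  : -6 0 6 -7
ROT      : -6 6 -7 0
POP      : -6 6 -7
ADD      : -6 -1

0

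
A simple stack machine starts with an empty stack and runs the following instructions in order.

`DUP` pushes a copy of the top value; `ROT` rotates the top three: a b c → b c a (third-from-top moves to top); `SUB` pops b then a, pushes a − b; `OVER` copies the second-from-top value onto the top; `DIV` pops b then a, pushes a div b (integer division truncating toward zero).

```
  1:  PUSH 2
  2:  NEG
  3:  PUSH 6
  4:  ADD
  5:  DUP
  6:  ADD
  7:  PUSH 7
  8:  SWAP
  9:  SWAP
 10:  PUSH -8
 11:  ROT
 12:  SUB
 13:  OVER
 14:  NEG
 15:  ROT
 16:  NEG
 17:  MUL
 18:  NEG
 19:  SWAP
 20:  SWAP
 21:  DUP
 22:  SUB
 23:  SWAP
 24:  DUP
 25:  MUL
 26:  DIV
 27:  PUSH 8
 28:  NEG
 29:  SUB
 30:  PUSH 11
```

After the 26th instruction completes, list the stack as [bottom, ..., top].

PUSH 2  → [2]
NEG     → [-2]
PUSH 6  → [-2, 6]
ADD     → [4]
DUP     → [4, 4]
ADD     → [8]
PUSH 7  → [8, 7]
SWAP    → [7, 8]
SWAP    → [8, 7]
PUSH -8 → [8, 7, -8]
ROT     → [7, -8, 8]
SUB     → [7, -16]
OVER    → [7, -16, 7]
NEG     → [7, -16, -7]
ROT     → [-16, -7, 7]
NEG     → [-16, -7, -7]
MUL     → [-16, 49]
NEG     → [-16, -49]
SWAP    → [-49, -16]
SWAP    → [-16, -49]
DUP     → [-16, -49, -49]
SUB     → [-16, 0]
SWAP    → [0, -16]
DUP     → [0, -16, -16]
MUL     → [0, 256]
DIV     → [0]

[0]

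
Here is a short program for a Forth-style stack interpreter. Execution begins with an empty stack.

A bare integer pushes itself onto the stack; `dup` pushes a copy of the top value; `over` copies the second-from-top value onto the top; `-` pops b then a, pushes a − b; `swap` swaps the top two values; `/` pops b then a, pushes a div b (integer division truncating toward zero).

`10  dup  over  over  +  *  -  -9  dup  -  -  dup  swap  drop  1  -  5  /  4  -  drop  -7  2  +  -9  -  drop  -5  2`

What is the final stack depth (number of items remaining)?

10   : 10
dup  : 10 10
over : 10 10 10
over : 10 10 10 10
+    : 10 10 20
*    : 10 200
-    : -190
-9   : -190 -9
dup  : -190 -9 -9
-    : -190 0
-    : -190
dup  : -190 -190
swap : -190 -190
drop : -190
1    : -190 1
-    : -191
5    : -191 5
/    : -38
4    : -38 4
-    : -42
drop : (empty)
-7   : -7
2    : -7 2
+    : -5
-9   : -5 -9
-    : 4
drop : (empty)
-5   : -5
2    : -5 2

2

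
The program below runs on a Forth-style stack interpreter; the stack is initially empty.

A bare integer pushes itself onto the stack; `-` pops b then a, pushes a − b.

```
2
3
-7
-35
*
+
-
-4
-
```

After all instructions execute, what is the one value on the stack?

-242

2   -> [2]
3   -> [2, 3]
-7  -> [2, 3, -7]
-35 -> [2, 3, -7, -35]
*   -> [2, 3, 245]
+   -> [2, 248]
-   -> [-246]
-4  -> [-246, -4]
-   -> [-242]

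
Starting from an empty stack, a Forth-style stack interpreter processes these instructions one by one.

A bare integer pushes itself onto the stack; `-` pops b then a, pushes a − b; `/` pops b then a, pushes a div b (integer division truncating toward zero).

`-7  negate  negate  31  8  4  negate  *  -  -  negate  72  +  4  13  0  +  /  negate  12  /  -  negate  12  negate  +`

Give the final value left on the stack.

-7     -> [-7]
negate -> [7]
negate -> [-7]
31     -> [-7, 31]
8      -> [-7, 31, 8]
4      -> [-7, 31, 8, 4]
negate -> [-7, 31, 8, -4]
*      -> [-7, 31, -32]
-      -> [-7, 63]
-      -> [-70]
negate -> [70]
72     -> [70, 72]
+      -> [142]
4      -> [142, 4]
13     -> [142, 4, 13]
0      -> [142, 4, 13, 0]
+      -> [142, 4, 13]
/      -> [142, 0]
negate -> [142, 0]
12     -> [142, 0, 12]
/      -> [142, 0]
-      -> [142]
negate -> [-142]
12     -> [-142, 12]
negate -> [-142, -12]
+      -> [-154]

-154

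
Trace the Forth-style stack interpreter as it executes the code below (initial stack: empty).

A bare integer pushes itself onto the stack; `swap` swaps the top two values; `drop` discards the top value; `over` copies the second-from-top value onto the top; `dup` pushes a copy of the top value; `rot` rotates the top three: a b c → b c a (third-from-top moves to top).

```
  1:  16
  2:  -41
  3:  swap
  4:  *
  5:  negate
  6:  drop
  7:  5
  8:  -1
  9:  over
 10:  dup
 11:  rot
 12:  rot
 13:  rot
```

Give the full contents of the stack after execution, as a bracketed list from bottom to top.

16     : [16]
-41    : [16, -41]
swap   : [-41, 16]
*      : [-656]
negate : [656]
drop   : []
5      : [5]
-1     : [5, -1]
over   : [5, -1, 5]
dup    : [5, -1, 5, 5]
rot    : [5, 5, 5, -1]
rot    : [5, 5, -1, 5]
rot    : [5, -1, 5, 5]

[5, -1, 5, 5]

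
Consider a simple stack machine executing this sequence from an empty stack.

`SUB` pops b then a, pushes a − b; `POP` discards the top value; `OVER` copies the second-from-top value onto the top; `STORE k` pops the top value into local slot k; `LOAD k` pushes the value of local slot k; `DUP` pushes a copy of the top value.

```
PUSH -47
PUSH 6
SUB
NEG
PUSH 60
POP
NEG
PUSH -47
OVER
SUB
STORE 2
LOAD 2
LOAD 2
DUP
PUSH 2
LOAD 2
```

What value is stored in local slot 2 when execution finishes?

6

PUSH -47 → -47
PUSH 6   → -47 6
SUB      → -53
NEG      → 53
PUSH 60  → 53 60
POP      → 53
NEG      → -53
PUSH -47 → -53 -47
OVER     → -53 -47 -53
SUB      → -53 6
STORE 2  → -53
LOAD 2   → -53 6
LOAD 2   → -53 6 6
DUP      → -53 6 6 6
PUSH 2   → -53 6 6 6 2
LOAD 2   → -53 6 6 6 2 6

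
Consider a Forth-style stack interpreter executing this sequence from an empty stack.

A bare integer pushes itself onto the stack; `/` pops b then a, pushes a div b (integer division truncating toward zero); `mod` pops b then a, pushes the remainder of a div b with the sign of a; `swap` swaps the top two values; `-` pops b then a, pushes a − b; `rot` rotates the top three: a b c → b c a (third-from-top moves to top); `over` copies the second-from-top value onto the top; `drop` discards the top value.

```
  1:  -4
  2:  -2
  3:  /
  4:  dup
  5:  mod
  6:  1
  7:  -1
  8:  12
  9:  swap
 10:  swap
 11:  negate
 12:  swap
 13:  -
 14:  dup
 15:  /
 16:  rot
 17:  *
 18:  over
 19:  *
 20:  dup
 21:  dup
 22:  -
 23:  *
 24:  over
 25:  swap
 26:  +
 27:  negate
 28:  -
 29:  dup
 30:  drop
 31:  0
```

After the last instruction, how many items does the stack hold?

2

-4     → -4
-2     → -4 -2
/      → 2
dup    → 2 2
mod    → 0
1      → 0 1
-1     → 0 1 -1
12     → 0 1 -1 12
swap   → 0 1 12 -1
swap   → 0 1 -1 12
negate → 0 1 -1 -12
swap   → 0 1 -12 -1
-      → 0 1 -11
dup    → 0 1 -11 -11
/      → 0 1 1
rot    → 1 1 0
*      → 1 0
over   → 1 0 1
*      → 1 0
dup    → 1 0 0
dup    → 1 0 0 0
-      → 1 0 0
*      → 1 0
over   → 1 0 1
swap   → 1 1 0
+      → 1 1
negate → 1 -1
-      → 2
dup    → 2 2
drop   → 2
0      → 2 0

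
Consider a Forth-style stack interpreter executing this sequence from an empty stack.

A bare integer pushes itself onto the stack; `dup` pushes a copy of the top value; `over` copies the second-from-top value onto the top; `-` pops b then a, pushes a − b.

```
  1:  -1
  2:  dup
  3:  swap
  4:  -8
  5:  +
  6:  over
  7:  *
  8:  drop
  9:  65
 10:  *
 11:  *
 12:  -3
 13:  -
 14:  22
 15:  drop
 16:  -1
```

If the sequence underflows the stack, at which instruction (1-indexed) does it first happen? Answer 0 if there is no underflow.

-1    [-1]
dup   [-1, -1]
swap  [-1, -1]
-8    [-1, -1, -8]
+     [-1, -9]
over  [-1, -9, -1]
*     [-1, 9]
drop  [-1]
65    [-1, 65]
*     [-65]
*  — needs 2 operands, stack has 1 → underflow

11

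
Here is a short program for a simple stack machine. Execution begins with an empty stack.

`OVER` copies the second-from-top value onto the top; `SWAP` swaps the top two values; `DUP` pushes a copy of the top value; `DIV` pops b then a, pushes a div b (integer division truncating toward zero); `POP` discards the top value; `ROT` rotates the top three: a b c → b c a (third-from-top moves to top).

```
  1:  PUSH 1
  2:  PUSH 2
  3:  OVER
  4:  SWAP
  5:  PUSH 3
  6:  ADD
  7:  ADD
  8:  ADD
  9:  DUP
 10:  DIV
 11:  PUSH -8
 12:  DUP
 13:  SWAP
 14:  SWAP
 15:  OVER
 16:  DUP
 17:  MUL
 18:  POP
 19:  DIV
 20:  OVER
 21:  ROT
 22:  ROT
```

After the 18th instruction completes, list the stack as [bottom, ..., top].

PUSH 1  → [1]
PUSH 2  → [1, 2]
OVER    → [1, 2, 1]
SWAP    → [1, 1, 2]
PUSH 3  → [1, 1, 2, 3]
ADD     → [1, 1, 5]
ADD     → [1, 6]
ADD     → [7]
DUP     → [7, 7]
DIV     → [1]
PUSH -8 → [1, -8]
DUP     → [1, -8, -8]
SWAP    → [1, -8, -8]
SWAP    → [1, -8, -8]
OVER    → [1, -8, -8, -8]
DUP     → [1, -8, -8, -8, -8]
MUL     → [1, -8, -8, 64]
POP     → [1, -8, -8]

[1, -8, -8]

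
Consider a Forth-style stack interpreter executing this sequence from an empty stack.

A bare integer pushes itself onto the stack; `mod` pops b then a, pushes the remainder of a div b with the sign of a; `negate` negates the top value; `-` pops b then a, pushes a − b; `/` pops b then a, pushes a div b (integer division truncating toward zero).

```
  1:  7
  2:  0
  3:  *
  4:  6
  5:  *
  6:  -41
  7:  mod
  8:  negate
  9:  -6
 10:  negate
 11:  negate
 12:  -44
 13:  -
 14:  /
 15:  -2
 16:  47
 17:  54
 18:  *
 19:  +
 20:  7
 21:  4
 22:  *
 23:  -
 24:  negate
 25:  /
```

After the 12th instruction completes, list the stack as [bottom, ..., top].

[0, -6, -44]

7      -> 7
0      -> 7 0
*      -> 0
6      -> 0 6
*      -> 0
-41    -> 0 -41
mod    -> 0
negate -> 0
-6     -> 0 -6
negate -> 0 6
negate -> 0 -6
-44    -> 0 -6 -44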